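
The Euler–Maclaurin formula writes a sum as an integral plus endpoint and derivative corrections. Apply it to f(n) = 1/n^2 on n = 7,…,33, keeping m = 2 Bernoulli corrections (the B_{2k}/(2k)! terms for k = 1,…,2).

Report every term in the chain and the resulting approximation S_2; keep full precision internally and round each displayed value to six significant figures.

Integral: ∫_7^33 1/x^2 dx = 0.112554.
Endpoint term: (f(7) + f(33))/2 = (0.0204082 + 0.000918274)/2 = 0.0106632.
So far: 0.123217.
Correction k=1: B_{2}/2! · (f^{(1)}(33) − f^{(1)}(7)) = 1/12 · (-5.56529e-05 − (-0.00583090)) = 0.000481271.
After k=1: 0.123699.
Correction k=2: B_{4}/4! · (f^{(3)}(33) − f^{(3)}(7)) = −1/720 · (-6.13256e-07 − (-0.00142798)) = -1.98245e-06.

S_2 ≈ 0.123697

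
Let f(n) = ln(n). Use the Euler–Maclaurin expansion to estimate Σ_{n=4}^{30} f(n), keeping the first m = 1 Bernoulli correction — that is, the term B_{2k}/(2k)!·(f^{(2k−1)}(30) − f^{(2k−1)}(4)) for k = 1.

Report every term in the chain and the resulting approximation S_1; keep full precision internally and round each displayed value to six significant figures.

S_1 ≈ 72.8664

∫_4^30 ln(x) dx evaluates to 70.4907.
Endpoint term: (f(4) + f(30))/2 = (1.38629 + 3.40120)/2 = 2.39375.
Integral + boundary = 72.8845.
k=1: B_{2}/(2)! × [f^{(1)}(30) − f^{(1)}(4)] = 1/12 × (0.0333333 − 0.250000) = -0.0180556.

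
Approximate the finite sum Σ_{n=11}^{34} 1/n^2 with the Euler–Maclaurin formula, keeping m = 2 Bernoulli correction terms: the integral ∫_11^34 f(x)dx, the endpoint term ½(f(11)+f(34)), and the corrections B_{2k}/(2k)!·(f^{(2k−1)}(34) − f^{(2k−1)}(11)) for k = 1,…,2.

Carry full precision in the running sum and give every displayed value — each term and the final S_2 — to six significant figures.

Integral: ∫_11^34 1/x^2 dx = 0.0614973.
Endpoint term: (f(11) + f(34))/2 = (0.00826446 + 0.000865052)/2 = 0.00456476.
So far: 0.0660621.
Order-1 term: 1/12 · (-5.08854e-05 − (-0.00150263)) = 0.000120979.
Running total after k=1: 0.0661831.
Order-2 term: −1/720 · (-5.28222e-07 − (-0.000149021)) = -2.06240e-07.

S_2 ≈ 0.0661829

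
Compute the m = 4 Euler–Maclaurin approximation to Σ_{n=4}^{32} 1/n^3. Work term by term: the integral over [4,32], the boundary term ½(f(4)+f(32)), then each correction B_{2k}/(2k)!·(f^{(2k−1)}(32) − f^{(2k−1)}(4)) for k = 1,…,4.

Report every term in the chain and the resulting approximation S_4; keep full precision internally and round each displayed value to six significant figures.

Integral: ∫_4^32 1/x^3 dx = 0.0307617.
Endpoint term: (f(4) + f(32))/2 = (0.0156250 + 3.05176e-05)/2 = 0.00782776.
Integral + boundary = 0.0385895.
Correction k=1: B_{2}/2! · (f^{(1)}(32) − f^{(1)}(4)) = 1/12 · (-2.86102e-06 − (-0.0117188)) = 0.000976324.
After k=1: 0.0395658.
Correction k=2: B_{4}/4! · (f^{(3)}(32) − f^{(3)}(4)) = −1/720 · (-5.58794e-08 − (-0.0146484)) = -2.03450e-05.
After k=2: 0.0395455.
Correction k=3: B_{6}/6! · (f^{(5)}(32) − f^{(5)}(4)) = 1/30240 · (-2.29193e-09 − (-0.0384521)) = 1.27157e-06.
After k=3: 0.0395467.
Correction k=4: B_{8}/8! · (f^{(7)}(32) − f^{(7)}(4)) = −1/1209600 · (-1.61151e-10 − (-0.173035)) = -1.43051e-07.

S_4 ≈ 0.0395466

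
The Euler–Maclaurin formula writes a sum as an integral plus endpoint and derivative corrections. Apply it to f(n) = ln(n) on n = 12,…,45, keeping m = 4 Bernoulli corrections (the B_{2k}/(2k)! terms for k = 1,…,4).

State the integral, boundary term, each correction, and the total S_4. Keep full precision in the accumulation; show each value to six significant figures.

S_4 ≈ 111.622

Integral: ∫_12^45 ln(x) dx = 108.481.
½[f(12) + f(45)] = ½[2.48491 + 3.80666] = 3.14578.
Running total after boundary: 111.627.
Correction k=1: B_{2}/2! · (f^{(1)}(45) − f^{(1)}(12)) = 1/12 · (0.0222222 − 0.0833333) = -0.00509259.
Running total after k=1: 111.622.
Correction k=2: B_{4}/4! · (f^{(3)}(45) − f^{(3)}(12)) = −1/720 · (2.19479e-05 − 0.00115741) = 1.57703e-06.
Running total after k=2: 111.622.
Correction k=3: B_{6}/6! · (f^{(5)}(45) − f^{(5)}(12)) = 1/30240 · (1.30061e-07 − 9.64506e-05) = -3.18520e-09.
Running total after k=3: 111.622.
Correction k=4: B_{8}/8! · (f^{(7)}(45) − f^{(7)}(12)) = −1/1209600 · (1.92684e-09 − 2.00939e-05) = 1.66104e-11.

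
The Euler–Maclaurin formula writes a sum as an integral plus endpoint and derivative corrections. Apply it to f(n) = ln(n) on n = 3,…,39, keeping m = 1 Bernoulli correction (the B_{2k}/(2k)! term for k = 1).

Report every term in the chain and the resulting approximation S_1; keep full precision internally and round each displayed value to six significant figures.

S_1 ≈ 105.939

Integral: ∫_3^39 ln(x) dx = 103.583.
Endpoint term: (f(3) + f(39))/2 = (1.09861 + 3.66356)/2 = 2.38109.
So far: 105.964.
k=1: B_{2}/(2)! × [f^{(1)}(39) − f^{(1)}(3)] = 1/12 × (0.0256410 − 0.333333) = -0.0256410.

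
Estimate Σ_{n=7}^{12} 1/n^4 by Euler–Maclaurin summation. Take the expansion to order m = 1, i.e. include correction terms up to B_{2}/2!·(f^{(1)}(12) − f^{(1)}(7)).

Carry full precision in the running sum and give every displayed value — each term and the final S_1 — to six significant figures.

∫_7^12 1/x^4 dx evaluates to 0.000778916.
Endpoint term: (f(7) + f(12))/2 = (0.000416493 + 4.82253e-05)/2 = 0.000232359.
Integral + boundary = 0.00101128.
Correction k=1: B_{2}/2! · (f^{(1)}(12) − f^{(1)}(7)) = 1/12 · (-1.60751e-05 − (-0.000237996)) = 1.84934e-05.

S_1 ≈ 0.00102977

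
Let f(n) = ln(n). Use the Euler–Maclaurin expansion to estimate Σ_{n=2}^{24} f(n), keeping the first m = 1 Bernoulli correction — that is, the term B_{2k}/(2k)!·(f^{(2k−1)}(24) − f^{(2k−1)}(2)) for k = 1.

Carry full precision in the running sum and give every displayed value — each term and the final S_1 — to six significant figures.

∫_2^24 ln(x) dx evaluates to 52.8870.
½[f(2) + f(24)] = ½[0.693147 + 3.17805] = 1.93560.
So far: 54.8226.
Correction k=1: B_{2}/2! · (f^{(1)}(24) − f^{(1)}(2)) = 1/12 · (0.0416667 − 0.500000) = -0.0381944.

S_1 ≈ 54.7844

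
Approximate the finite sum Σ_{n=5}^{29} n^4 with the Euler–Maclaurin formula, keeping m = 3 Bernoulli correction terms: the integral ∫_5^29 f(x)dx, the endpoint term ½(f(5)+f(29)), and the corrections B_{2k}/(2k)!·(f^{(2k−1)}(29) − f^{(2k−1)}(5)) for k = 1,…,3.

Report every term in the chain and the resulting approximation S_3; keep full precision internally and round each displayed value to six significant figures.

S_3 ≈ 4.46364e+06

∫_5^29 x^4 dx evaluates to 4.10160e+06.
Endpoint term: (f(5) + f(29))/2 = (625.000 + 707281)/2 = 353953.
So far: 4.45556e+06.
Correction k=1: B_{2}/2! · (f^{(1)}(29) − f^{(1)}(5)) = 1/12 · (97556.0 − 500.000) = 8088.00.
Running total after k=1: 4.46365e+06.
Correction k=2: B_{4}/4! · (f^{(3)}(29) − f^{(3)}(5)) = −1/720 · (696.000 − 120.000) = -0.800000.
Running total after k=2: 4.46364e+06.
Correction k=3: B_{6}/6! · (f^{(5)}(29) − f^{(5)}(5)) = 1/30240 · (0.00000 − 0.00000) = 0.00000.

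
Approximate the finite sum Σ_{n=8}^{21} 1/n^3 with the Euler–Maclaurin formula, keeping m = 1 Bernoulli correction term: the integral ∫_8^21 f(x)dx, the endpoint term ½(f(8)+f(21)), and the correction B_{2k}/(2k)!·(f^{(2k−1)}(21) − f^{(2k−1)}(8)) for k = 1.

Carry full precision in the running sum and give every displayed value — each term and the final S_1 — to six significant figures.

∫_8^21 1/x^3 dx evaluates to 0.00667871.
Boundary: ½(f(8) + f(21)) = ½(0.00195312 + 0.000107980) = 0.00103055.
Integral + boundary = 0.00770927.
k=1: B_{2}/(2)! × [f^{(1)}(21) − f^{(1)}(8)] = 1/12 × (-1.54257e-05 − (-0.000732422)) = 5.97497e-05.

S_1 ≈ 0.00776902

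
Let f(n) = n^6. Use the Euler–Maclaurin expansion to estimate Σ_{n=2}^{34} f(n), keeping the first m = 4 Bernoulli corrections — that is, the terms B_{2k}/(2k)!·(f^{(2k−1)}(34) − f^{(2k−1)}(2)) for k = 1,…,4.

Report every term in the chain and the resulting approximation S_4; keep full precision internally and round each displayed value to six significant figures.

Integral: ∫_2^34 x^6 dx = 7.50334e+09.
Endpoint term: (f(2) + f(34))/2 = (64.0000 + 1.54480e+09)/2 = 7.72402e+08.
Running total after boundary: 8.27574e+09.
Order-1 term: 1/12 · (2.72613e+08 − 192.000) = 2.27177e+07.
Running total after k=1: 8.29846e+09.
Order-2 term: −1/720 · (4.71648e+06 − 960.000) = -6549.33.
Running total after k=2: 8.29845e+09.
Order-3 term: 1/30240 · (24480.0 − 1440.00) = 0.761905.
Running total after k=3: 8.29845e+09.
Order-4 term: −1/1209600 · (0.00000 − 0.00000) = 0.00000.

S_4 ≈ 8.29845e+09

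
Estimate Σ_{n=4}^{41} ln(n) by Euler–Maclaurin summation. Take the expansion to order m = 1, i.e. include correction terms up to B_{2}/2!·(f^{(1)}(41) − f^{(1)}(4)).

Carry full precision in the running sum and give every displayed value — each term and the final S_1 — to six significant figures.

The integral term ∫_4^41 ln(x) dx = 109.711.
Endpoint term: (f(4) + f(41))/2 = (1.38629 + 3.71357)/2 = 2.54993.
So far: 112.261.
k=1: B_{2}/(2)! × [f^{(1)}(41) − f^{(1)}(4)] = 1/12 × (0.0243902 − 0.250000) = -0.0188008.

S_1 ≈ 112.242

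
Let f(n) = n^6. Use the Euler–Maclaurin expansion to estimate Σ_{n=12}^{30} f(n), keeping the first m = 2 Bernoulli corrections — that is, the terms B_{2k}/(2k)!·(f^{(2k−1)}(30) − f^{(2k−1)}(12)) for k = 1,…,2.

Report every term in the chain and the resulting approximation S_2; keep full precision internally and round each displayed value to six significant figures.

Integral: ∫_12^30 x^6 dx = 3.11917e+09.
Endpoint term: (f(12) + f(30))/2 = (2.98598e+06 + 7.29000e+08)/2 = 3.65993e+08.
Running total after boundary: 3.48516e+09.
Correction k=1: B_{2}/2! · (f^{(1)}(30) − f^{(1)}(12)) = 1/12 · (1.45800e+08 − 1.49299e+06) = 1.20256e+07.
Partial sum through k=1: 3.49719e+09.
Correction k=2: B_{4}/4! · (f^{(3)}(30) − f^{(3)}(12)) = −1/720 · (3.24000e+06 − 207360) = -4212.00.

S_2 ≈ 3.49718e+09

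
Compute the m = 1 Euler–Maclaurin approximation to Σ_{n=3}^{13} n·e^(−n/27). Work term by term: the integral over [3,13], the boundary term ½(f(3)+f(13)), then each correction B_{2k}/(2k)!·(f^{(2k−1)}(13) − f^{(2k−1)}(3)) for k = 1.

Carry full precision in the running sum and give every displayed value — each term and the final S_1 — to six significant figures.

S_1 ≈ 62.8419

∫_3^13 x·e^(−x/27) dx evaluates to 57.5231.
½[f(3) + f(13)] = ½[2.68452 + 8.03228] = 5.35840.
Integral + boundary = 62.8815.
Order-1 term: 1/12 · (0.320376 − 0.795413) = -0.0395864.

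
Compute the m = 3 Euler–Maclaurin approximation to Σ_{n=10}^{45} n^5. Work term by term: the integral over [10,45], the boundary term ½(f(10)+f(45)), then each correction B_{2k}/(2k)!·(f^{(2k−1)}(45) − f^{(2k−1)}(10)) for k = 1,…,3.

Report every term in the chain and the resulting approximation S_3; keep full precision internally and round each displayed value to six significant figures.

Integral: ∫_10^45 x^5 dx = 1.38379e+09.
Endpoint term: (f(10) + f(45))/2 = (100000 + 1.84528e+08)/2 = 9.23141e+07.
Integral + boundary = 1.47611e+09.
Correction k=1: B_{2}/2! · (f^{(1)}(45) − f^{(1)}(10)) = 1/12 · (2.05031e+07 − 50000.0) = 1.70443e+06.
Running total after k=1: 1.47781e+09.
Correction k=2: B_{4}/4! · (f^{(3)}(45) − f^{(3)}(10)) = −1/720 · (121500 − 6000.00) = -160.417.
Running total after k=2: 1.47781e+09.
Correction k=3: B_{6}/6! · (f^{(5)}(45) − f^{(5)}(10)) = 1/30240 · (120.000 − 120.000) = 0.00000.

S_3 ≈ 1.47781e+09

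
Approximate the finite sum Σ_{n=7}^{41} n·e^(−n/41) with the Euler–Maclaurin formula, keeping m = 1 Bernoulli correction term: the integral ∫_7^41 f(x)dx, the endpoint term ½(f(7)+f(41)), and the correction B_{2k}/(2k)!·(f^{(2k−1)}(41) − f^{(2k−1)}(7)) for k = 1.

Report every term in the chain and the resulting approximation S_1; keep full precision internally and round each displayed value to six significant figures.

∫_7^41 x·e^(−x/41) dx evaluates to 422.307.
Endpoint term: (f(7) + f(41))/2 = (5.90133 + 15.0831)/2 = 10.4922.
So far: 432.799.
k=1: B_{2}/(2)! × [f^{(1)}(41) − f^{(1)}(7)] = 1/12 × (0.00000 − 0.699113) = -0.0582594.

S_1 ≈ 432.741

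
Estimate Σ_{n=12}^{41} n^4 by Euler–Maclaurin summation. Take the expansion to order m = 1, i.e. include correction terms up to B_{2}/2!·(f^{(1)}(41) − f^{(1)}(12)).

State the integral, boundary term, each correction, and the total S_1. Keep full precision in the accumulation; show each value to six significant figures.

Integral: ∫_12^41 x^4 dx = 2.31215e+07.
Endpoint term: (f(12) + f(41))/2 = (20736.0 + 2.82576e+06)/2 = 1.42325e+06.
So far: 2.45447e+07.
Order-1 term: 1/12 · (275684 − 6912.00) = 22397.7.

S_1 ≈ 2.45671e+07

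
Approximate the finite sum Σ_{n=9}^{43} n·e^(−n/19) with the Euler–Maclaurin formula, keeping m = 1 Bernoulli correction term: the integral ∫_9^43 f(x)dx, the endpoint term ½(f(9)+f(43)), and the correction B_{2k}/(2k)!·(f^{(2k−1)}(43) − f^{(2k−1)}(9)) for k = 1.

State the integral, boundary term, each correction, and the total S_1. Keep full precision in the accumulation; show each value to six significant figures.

S_1 ≈ 213.742

Integral: ∫_9^43 x·e^(−x/19) dx = 208.741.
Boundary: ½(f(9) + f(43)) = ½(5.60433 + 4.47292) = 5.03863.
So far: 213.780.
Correction k=1: B_{2}/2! · (f^{(1)}(43) − f^{(1)}(9)) = 1/12 · (-0.131396 − 0.327739) = -0.0382612.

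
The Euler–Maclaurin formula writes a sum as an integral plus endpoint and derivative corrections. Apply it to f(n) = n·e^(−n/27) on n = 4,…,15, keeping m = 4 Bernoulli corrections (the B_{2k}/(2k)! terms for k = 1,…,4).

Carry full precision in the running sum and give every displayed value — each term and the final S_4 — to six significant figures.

S_4 ≈ 77.0993

∫_4^15 x·e^(−x/27) dx evaluates to 71.1115.
Boundary: ½(f(4) + f(15)) = ½(3.44921 + 8.60630) = 6.02776.
Integral + boundary = 77.1393.
Order-1 term: 1/12 · (0.255002 − 0.734555) = -0.0399628.
After k=1: 77.0993.
Order-2 term: −1/720 · (0.00192388 − 0.00337334) = 2.01313e-06.
After k=2: 77.0993.
Order-3 term: 1/30240 · (4.79830e-06 − 7.87250e-06) = -1.01660e-10.
After k=3: 77.0993.
Order-4 term: −1/1209600 · (9.54395e-09 − 1.52505e-08) = 4.71776e-15.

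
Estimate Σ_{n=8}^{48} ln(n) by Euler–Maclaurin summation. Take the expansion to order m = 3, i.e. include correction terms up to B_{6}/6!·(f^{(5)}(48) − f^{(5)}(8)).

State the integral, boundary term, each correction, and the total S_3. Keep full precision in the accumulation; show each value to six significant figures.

S_3 ≈ 132.149

∫_8^48 ln(x) dx evaluates to 129.182.
Endpoint term: (f(8) + f(48))/2 = (2.07944 + 3.87120)/2 = 2.97532.
Running total after boundary: 132.157.
k=1: B_{2}/(2)! × [f^{(1)}(48) − f^{(1)}(8)] = 1/12 × (0.0208333 − 0.125000) = -0.00868056.
Running total after k=1: 132.149.
k=2: B_{4}/(4)! × [f^{(3)}(48) − f^{(3)}(8)] = −1/720 × (1.80845e-05 − 0.00390625) = 5.40023e-06.
Running total after k=2: 132.149.
k=3: B_{6}/(6)! × [f^{(5)}(48) − f^{(5)}(8)] = 1/30240 × (9.41901e-08 − 0.000732422) = -2.42172e-08.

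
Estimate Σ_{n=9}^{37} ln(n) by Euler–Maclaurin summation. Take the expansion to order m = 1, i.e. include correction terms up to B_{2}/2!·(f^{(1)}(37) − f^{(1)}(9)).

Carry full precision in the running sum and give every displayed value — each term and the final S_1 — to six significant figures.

The integral term ∫_9^37 ln(x) dx = 85.8289.
½[f(9) + f(37)] = ½[2.19722 + 3.61092] = 2.90407.
Integral + boundary = 88.7330.
Order-1 term: 1/12 · (0.0270270 − 0.111111) = -0.00700701.

S_1 ≈ 88.7260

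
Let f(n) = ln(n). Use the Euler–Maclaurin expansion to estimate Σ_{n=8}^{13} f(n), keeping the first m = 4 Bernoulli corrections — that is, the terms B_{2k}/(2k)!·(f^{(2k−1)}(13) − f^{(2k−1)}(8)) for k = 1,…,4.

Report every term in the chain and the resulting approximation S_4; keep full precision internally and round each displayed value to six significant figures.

Integral: ∫_8^13 ln(x) dx = 11.7088.
Boundary: ½(f(8) + f(13)) = ½(2.07944 + 2.56495) = 2.32220.
Integral + boundary = 14.0310.
k=1: B_{2}/(2)! × [f^{(1)}(13) − f^{(1)}(8)] = 1/12 × (0.0769231 − 0.125000) = -0.00400641.
Running total after k=1: 14.0270.
k=2: B_{4}/(4)! × [f^{(3)}(13) − f^{(3)}(8)] = −1/720 × (0.000910332 − 0.00390625) = 4.16100e-06.
Running total after k=2: 14.0270.
k=3: B_{6}/(6)! × [f^{(5)}(13) − f^{(5)}(8)] = 1/30240 × (6.46390e-05 − 0.000732422) = -2.20828e-08.
Running total after k=3: 14.0270.
k=4: B_{8}/(8)! × [f^{(7)}(13) − f^{(7)}(8)] = −1/1209600 × (1.14744e-05 − 0.000343323) = 2.74346e-10.

S_4 ≈ 14.0270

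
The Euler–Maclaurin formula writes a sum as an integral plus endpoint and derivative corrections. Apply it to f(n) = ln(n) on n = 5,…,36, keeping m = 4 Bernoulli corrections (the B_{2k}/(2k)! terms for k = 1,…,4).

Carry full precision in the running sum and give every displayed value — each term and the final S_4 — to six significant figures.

S_4 ≈ 92.5416

The integral term ∫_5^36 ln(x) dx = 89.9595.
½[f(5) + f(36)] = ½[1.60944 + 3.58352] = 2.59648.
Integral + boundary = 92.5560.
Order-1 term: 1/12 · (0.0277778 − 0.200000) = -0.0143519.
After k=1: 92.5416.
Order-2 term: −1/720 · (4.28669e-05 − 0.0160000) = 2.21627e-05.
After k=2: 92.5416.
Order-3 term: 1/30240 · (3.96916e-07 − 0.00768000) = -2.53955e-07.
After k=3: 92.5416.
Order-4 term: −1/1209600 · (9.18787e-09 − 0.00921600) = 7.61904e-09.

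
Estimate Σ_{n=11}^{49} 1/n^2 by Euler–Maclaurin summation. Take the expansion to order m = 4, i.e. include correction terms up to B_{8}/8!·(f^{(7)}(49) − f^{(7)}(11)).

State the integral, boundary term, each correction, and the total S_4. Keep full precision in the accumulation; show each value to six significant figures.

The integral term ∫_11^49 1/x^2 dx = 0.0705009.
Endpoint term: (f(11) + f(49))/2 = (0.00826446 + 0.000416493)/2 = 0.00434048.
Integral + boundary = 0.0748414.
Order-1 term: 1/12 · (-1.69997e-05 − (-0.00150263)) = 0.000123802.
Running total after k=1: 0.0749652.
Order-2 term: −1/720 · (-8.49632e-08 − (-0.000149021)) = -2.06856e-07.
Running total after k=2: 0.0749650.
Order-3 term: 1/30240 · (-1.06160e-09 − (-3.69474e-05)) = 1.22177e-09.
Running total after k=3: 0.0749650.
Order-4 term: −1/1209600 · (-2.47603e-11 − (-1.70996e-05)) = -1.41366e-11.

S_4 ≈ 0.0749650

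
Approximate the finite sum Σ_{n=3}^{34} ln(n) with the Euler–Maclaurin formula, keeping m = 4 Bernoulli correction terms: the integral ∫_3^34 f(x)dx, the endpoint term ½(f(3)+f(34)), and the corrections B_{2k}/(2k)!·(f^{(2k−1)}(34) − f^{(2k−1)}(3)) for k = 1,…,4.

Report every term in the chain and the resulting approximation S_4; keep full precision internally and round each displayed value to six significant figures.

S_4 ≈ 87.8877

The integral term ∫_3^34 ln(x) dx = 85.6004.
Endpoint term: (f(3) + f(34))/2 = (1.09861 + 3.52636)/2 = 2.31249.
So far: 87.9129.
k=1: B_{2}/(2)! × [f^{(1)}(34) − f^{(1)}(3)] = 1/12 × (0.0294118 − 0.333333) = -0.0253268.
After k=1: 87.8876.
k=2: B_{4}/(4)! × [f^{(3)}(34) − f^{(3)}(3)] = −1/720 × (5.08854e-05 − 0.0740741) = 0.000102810.
After k=2: 87.8877.
k=3: B_{6}/(6)! × [f^{(5)}(34) − f^{(5)}(3)] = 1/30240 × (5.28222e-07 − 0.0987654) = -3.26604e-06.
After k=3: 87.8877.
k=4: B_{8}/(8)! × [f^{(7)}(34) − f^{(7)}(3)] = −1/1209600 × (1.37082e-08 − 0.329218) = 2.72171e-07.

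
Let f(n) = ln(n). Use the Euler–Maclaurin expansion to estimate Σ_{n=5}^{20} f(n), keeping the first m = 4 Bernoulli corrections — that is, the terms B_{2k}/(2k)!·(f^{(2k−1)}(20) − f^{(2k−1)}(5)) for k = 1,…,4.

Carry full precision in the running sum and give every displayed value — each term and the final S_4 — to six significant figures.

Integral: ∫_5^20 ln(x) dx = 36.8675.
Boundary: ½(f(5) + f(20)) = ½(1.60944 + 2.99573) = 2.30259.
So far: 39.1700.
k=1: B_{2}/(2)! × [f^{(1)}(20) − f^{(1)}(5)] = 1/12 × (0.0500000 − 0.200000) = -0.0125000.
After k=1: 39.1575.
k=2: B_{4}/(4)! × [f^{(3)}(20) − f^{(3)}(5)] = −1/720 × (0.000250000 − 0.0160000) = 2.18750e-05.
After k=2: 39.1576.
k=3: B_{6}/(6)! × [f^{(5)}(20) − f^{(5)}(5)] = 1/30240 × (7.50000e-06 − 0.00768000) = -2.53720e-07.
After k=3: 39.1576.
k=4: B_{8}/(8)! × [f^{(7)}(20) − f^{(7)}(5)] = −1/1209600 × (5.62500e-07 − 0.00921600) = 7.61858e-09.

S_4 ≈ 39.1576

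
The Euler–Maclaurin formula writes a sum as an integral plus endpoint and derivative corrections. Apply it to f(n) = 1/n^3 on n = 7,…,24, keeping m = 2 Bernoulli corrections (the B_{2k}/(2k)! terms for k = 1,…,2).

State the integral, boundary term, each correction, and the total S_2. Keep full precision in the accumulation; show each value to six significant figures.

S_2 ≈ 0.0109326

∫_7^24 1/x^3 dx evaluates to 0.00933603.
Endpoint term: (f(7) + f(24))/2 = (0.00291545 + 7.23380e-05)/2 = 0.00149389.
Integral + boundary = 0.0108299.
Order-1 term: 1/12 · (-9.04225e-06 − (-0.00124948)) = 0.000103370.
Running total after k=1: 0.0109333.
Order-2 term: −1/720 · (-3.13967e-07 − (-0.000509992)) = -7.07886e-07.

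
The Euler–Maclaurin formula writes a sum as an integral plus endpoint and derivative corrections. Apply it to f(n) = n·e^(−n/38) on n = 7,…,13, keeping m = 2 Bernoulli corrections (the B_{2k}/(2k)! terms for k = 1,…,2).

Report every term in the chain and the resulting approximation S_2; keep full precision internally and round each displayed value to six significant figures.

The integral term ∫_7^13 x·e^(−x/38) dx = 45.8008.
Boundary: ½(f(7) + f(13)) = ½(5.82232 + 9.23355) = 7.52794.
Integral + boundary = 53.3288.
Correction k=1: B_{2}/2! · (f^{(1)}(13) − f^{(1)}(7)) = 1/12 · (0.467285 − 0.678542) = -0.0176047.
Partial sum through k=1: 53.3112.
Correction k=2: B_{4}/4! · (f^{(3)}(13) − f^{(3)}(7)) = −1/720 · (0.00130736 − 0.00162193) = 4.36895e-07.

S_2 ≈ 53.3112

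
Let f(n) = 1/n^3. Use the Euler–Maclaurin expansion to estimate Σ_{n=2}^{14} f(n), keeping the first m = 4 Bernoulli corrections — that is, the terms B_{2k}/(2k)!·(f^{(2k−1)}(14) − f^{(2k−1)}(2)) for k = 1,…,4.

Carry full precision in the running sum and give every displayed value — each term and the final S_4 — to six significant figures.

S_4 ≈ 0.199627

The integral term ∫_2^14 1/x^3 dx = 0.122449.
½[f(2) + f(14)] = ½[0.125000 + 0.000364431] = 0.0626822.
Running total after boundary: 0.185131.
k=1: B_{2}/(2)! × [f^{(1)}(14) − f^{(1)}(2)] = 1/12 × (-7.80925e-05 − (-0.187500)) = 0.0156185.
Running total after k=1: 0.200750.
k=2: B_{4}/(4)! × [f^{(3)}(14) − f^{(3)}(2)] = −1/720 × (-7.96862e-06 − (-0.937500)) = -0.00130207.
Running total after k=2: 0.199448.
k=3: B_{6}/(6)! × [f^{(5)}(14) − f^{(5)}(2)] = 1/30240 × (-1.70756e-06 − (-9.84375)) = 0.000325521.
Running total after k=3: 0.199773.
k=4: B_{8}/(8)! × [f^{(7)}(14) − f^{(7)}(2)] = −1/1209600 × (-6.27267e-07 − (-177.188)) = -0.000146484.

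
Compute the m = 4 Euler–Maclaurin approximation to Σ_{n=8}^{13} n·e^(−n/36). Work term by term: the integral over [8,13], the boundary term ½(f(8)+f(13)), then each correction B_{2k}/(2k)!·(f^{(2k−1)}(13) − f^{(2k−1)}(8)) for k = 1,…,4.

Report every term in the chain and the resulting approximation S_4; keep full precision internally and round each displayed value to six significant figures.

The integral term ∫_8^13 x·e^(−x/36) dx = 39.0337.
½[f(8) + f(13)] = ½[6.40590 + 9.05972] = 7.73281.
So far: 46.7665.
Order-1 term: 1/12 · (0.445243 − 0.622796) = -0.0147961.
After k=1: 46.7517.
Order-2 term: −1/720 · (0.00141902 − 0.00171626) = 4.12835e-07.
After k=2: 46.7517.
Order-3 term: 1/30240 · (1.92475e-06 − 2.27775e-06) = -1.16731e-11.
After k=3: 46.7517.
Order-4 term: −1/1209600 · (2.12545e-09 − 2.49323e-09) = 3.04048e-16.

S_4 ≈ 46.7517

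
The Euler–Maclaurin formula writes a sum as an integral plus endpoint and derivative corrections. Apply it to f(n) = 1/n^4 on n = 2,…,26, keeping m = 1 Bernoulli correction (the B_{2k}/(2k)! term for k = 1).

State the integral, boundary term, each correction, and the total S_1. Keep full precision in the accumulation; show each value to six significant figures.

S_1 ≈ 0.0833154

∫_2^26 1/x^4 dx evaluates to 0.0416477.
½[f(2) + f(26)] = ½[0.0625000 + 2.18830e-06] = 0.0312511.
So far: 0.0728988.
Order-1 term: 1/12 · (-3.36661e-07 − (-0.125000)) = 0.0104166.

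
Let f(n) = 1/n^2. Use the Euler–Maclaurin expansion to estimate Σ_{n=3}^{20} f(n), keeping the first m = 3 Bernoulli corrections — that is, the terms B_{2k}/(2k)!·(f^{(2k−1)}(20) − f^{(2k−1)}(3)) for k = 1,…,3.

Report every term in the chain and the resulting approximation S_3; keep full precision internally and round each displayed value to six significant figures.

S_3 ≈ 0.346165

The integral term ∫_3^20 1/x^2 dx = 0.283333.
Endpoint term: (f(3) + f(20))/2 = (0.111111 + 0.00250000)/2 = 0.0568056.
Running total after boundary: 0.340139.
k=1: B_{2}/(2)! × [f^{(1)}(20) − f^{(1)}(3)] = 1/12 × (-0.000250000 − (-0.0740741)) = 0.00615201.
After k=1: 0.346291.
k=2: B_{4}/(4)! × [f^{(3)}(20) − f^{(3)}(3)] = −1/720 × (-7.50000e-06 − (-0.0987654)) = -0.000137164.
After k=2: 0.346154.
k=3: B_{6}/(6)! × [f^{(5)}(20) − f^{(5)}(3)] = 1/30240 × (-5.62500e-07 − (-0.329218)) = 1.08868e-05.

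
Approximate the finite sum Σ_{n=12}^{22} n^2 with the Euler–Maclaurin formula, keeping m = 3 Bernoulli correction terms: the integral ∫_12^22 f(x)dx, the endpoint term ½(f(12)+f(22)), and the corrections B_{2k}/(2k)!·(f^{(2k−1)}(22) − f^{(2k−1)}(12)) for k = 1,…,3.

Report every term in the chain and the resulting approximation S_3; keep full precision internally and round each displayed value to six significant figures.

S_3 ≈ 3289.00

Integral: ∫_12^22 x^2 dx = 2973.33.
Endpoint term: (f(12) + f(22))/2 = (144.000 + 484.000)/2 = 314.000.
Running total after boundary: 3287.33.
Correction k=1: B_{2}/2! · (f^{(1)}(22) − f^{(1)}(12)) = 1/12 · (44.0000 − 24.0000) = 1.66667.
After k=1: 3289.00.
Correction k=2: B_{4}/4! · (f^{(3)}(22) − f^{(3)}(12)) = −1/720 · (0.00000 − 0.00000) = 0.00000.
After k=2: 3289.00.
Correction k=3: B_{6}/6! · (f^{(5)}(22) − f^{(5)}(12)) = 1/30240 · (0.00000 − 0.00000) = 0.00000.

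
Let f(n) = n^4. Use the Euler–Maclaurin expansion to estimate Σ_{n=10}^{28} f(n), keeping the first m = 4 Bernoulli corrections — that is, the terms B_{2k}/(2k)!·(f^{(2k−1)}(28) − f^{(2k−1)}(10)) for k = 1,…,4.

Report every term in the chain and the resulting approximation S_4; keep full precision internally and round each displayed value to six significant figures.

Integral: ∫_10^28 x^4 dx = 3.42207e+06.
Boundary: ½(f(10) + f(28)) = ½(10000.0 + 614656) = 312328.
Integral + boundary = 3.73440e+06.
Order-1 term: 1/12 · (87808.0 − 4000.00) = 6984.00.
Partial sum through k=1: 3.74139e+06.
Order-2 term: −1/720 · (672.000 − 240.000) = -0.600000.
Partial sum through k=2: 3.74138e+06.
Order-3 term: 1/30240 · (0.00000 − 0.00000) = 0.00000.
Partial sum through k=3: 3.74138e+06.
Order-4 term: −1/1209600 · (0.00000 − 0.00000) = 0.00000.

S_4 ≈ 3.74138e+06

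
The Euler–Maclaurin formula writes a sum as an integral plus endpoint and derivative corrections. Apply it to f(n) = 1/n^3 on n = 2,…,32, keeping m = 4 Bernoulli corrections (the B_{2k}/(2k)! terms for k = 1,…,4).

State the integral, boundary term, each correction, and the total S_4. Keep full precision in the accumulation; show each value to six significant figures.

Integral: ∫_2^32 1/x^3 dx = 0.124512.
Boundary: ½(f(2) + f(32)) = ½(0.125000 + 3.05176e-05) = 0.0625153.
Integral + boundary = 0.187027.
Correction k=1: B_{2}/2! · (f^{(1)}(32) − f^{(1)}(2)) = 1/12 · (-2.86102e-06 − (-0.187500)) = 0.0156248.
Partial sum through k=1: 0.202652.
Correction k=2: B_{4}/4! · (f^{(3)}(32) − f^{(3)}(2)) = −1/720 · (-5.58794e-08 − (-0.937500)) = -0.00130208.
Partial sum through k=2: 0.201350.
Correction k=3: B_{6}/6! · (f^{(5)}(32) − f^{(5)}(2)) = 1/30240 · (-2.29193e-09 − (-9.84375)) = 0.000325521.
Partial sum through k=3: 0.201675.
Correction k=4: B_{8}/8! · (f^{(7)}(32) − f^{(7)}(2)) = −1/1209600 · (-1.61151e-10 − (-177.188)) = -0.000146484.

S_4 ≈ 0.201529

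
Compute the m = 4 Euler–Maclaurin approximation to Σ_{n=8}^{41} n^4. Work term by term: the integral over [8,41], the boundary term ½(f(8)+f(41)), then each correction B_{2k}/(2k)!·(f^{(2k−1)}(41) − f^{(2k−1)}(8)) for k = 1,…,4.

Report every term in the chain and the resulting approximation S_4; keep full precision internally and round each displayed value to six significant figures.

S_4 ≈ 2.46024e+07

∫_8^41 x^4 dx evaluates to 2.31647e+07.
Boundary: ½(f(8) + f(41)) = ½(4096.00 + 2.82576e+06) = 1.41493e+06.
So far: 2.45796e+07.
k=1: B_{2}/(2)! × [f^{(1)}(41) − f^{(1)}(8)] = 1/12 × (275684 − 2048.00) = 22803.0.
After k=1: 2.46024e+07.
k=2: B_{4}/(4)! × [f^{(3)}(41) − f^{(3)}(8)] = −1/720 × (984.000 − 192.000) = -1.10000.
After k=2: 2.46024e+07.
k=3: B_{6}/(6)! × [f^{(5)}(41) − f^{(5)}(8)] = 1/30240 × (0.00000 − 0.00000) = 0.00000.
After k=3: 2.46024e+07.
k=4: B_{8}/(8)! × [f^{(7)}(41) − f^{(7)}(8)] = −1/1209600 × (0.00000 − 0.00000) = 0.00000.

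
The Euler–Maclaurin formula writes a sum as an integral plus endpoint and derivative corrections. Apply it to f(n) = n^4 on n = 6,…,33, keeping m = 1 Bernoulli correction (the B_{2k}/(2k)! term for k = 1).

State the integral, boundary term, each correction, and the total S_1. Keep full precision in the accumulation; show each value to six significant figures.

The integral term ∫_6^33 x^4 dx = 7.82552e+06.
Endpoint term: (f(6) + f(33))/2 = (1296.00 + 1.18592e+06)/2 = 593608.
So far: 8.41913e+06.
k=1: B_{2}/(2)! × [f^{(1)}(33) − f^{(1)}(6)] = 1/12 × (143748 − 864.000) = 11907.0.

S_1 ≈ 8.43104e+06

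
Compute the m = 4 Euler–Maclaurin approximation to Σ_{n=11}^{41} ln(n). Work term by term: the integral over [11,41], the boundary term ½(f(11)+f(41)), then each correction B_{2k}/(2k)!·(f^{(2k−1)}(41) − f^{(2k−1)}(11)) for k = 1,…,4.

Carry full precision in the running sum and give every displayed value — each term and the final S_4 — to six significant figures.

The integral term ∫_11^41 ln(x) dx = 95.8796.
½[f(11) + f(41)] = ½[2.39790 + 3.71357] = 3.05573.
Integral + boundary = 98.9353.
Correction k=1: B_{2}/2! · (f^{(1)}(41) − f^{(1)}(11)) = 1/12 · (0.0243902 − 0.0909091) = -0.00554324.
After k=1: 98.9298.
Correction k=2: B_{4}/4! · (f^{(3)}(41) − f^{(3)}(11)) = −1/720 · (2.90187e-05 − 0.00150263) = 2.04668e-06.
After k=2: 98.9298.
Correction k=3: B_{6}/6! · (f^{(5)}(41) − f^{(5)}(11)) = 1/30240 · (2.07153e-07 − 0.000149021) = -4.92110e-09.
After k=3: 98.9298.
Correction k=4: B_{8}/8! · (f^{(7)}(41) − f^{(7)}(11)) = −1/1209600 · (3.69697e-09 − 3.69474e-05) = 3.05421e-11.

S_4 ≈ 98.9298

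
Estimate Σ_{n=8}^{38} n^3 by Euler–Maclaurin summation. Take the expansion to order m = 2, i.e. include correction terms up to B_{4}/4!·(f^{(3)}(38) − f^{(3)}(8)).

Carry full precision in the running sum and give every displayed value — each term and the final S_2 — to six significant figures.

The integral term ∫_8^38 x^3 dx = 520260.
½[f(8) + f(38)] = ½[512.000 + 54872.0] = 27692.0.
Running total after boundary: 547952.
k=1: B_{2}/(2)! × [f^{(1)}(38) − f^{(1)}(8)] = 1/12 × (4332.00 − 192.000) = 345.000.
Running total after k=1: 548297.
k=2: B_{4}/(4)! × [f^{(3)}(38) − f^{(3)}(8)] = −1/720 × (6.00000 − 6.00000) = 0.00000.

S_2 ≈ 548297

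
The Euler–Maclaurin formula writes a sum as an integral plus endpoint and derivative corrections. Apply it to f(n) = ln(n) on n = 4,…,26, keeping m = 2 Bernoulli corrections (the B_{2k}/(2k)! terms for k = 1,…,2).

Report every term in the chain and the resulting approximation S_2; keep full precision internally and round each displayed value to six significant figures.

S_2 ≈ 59.4699

∫_4^26 ln(x) dx evaluates to 57.1653.
Endpoint term: (f(4) + f(26))/2 = (1.38629 + 3.25810)/2 = 2.32220.
So far: 59.4875.
k=1: B_{2}/(2)! × [f^{(1)}(26) − f^{(1)}(4)] = 1/12 × (0.0384615 − 0.250000) = -0.0176282.
Running total after k=1: 59.4699.
k=2: B_{4}/(4)! × [f^{(3)}(26) − f^{(3)}(4)] = −1/720 × (0.000113792 − 0.0312500) = 4.32447e-05.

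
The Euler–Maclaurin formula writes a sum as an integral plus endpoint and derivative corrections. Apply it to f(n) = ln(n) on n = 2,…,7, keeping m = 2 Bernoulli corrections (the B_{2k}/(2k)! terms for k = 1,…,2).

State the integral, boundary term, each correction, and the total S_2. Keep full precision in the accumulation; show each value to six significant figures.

The integral term ∫_2^7 ln(x) dx = 7.23508.
Endpoint term: (f(2) + f(7))/2 = (0.693147 + 1.94591)/2 = 1.31953.
Integral + boundary = 8.55461.
Order-1 term: 1/12 · (0.142857 − 0.500000) = -0.0297619.
After k=1: 8.52484.
Order-2 term: −1/720 · (0.00583090 − 0.250000) = 0.000339124.

S_2 ≈ 8.52518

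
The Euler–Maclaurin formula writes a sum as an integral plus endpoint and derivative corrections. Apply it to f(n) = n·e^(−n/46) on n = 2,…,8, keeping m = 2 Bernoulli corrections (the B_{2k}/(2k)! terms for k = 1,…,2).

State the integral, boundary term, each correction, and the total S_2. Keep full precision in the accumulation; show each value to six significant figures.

The integral term ∫_2^8 x·e^(−x/46) dx = 26.5780.
½[f(2) + f(8)] = ½[1.91491 + 6.72296] = 4.31893.
So far: 30.8970.
Order-1 term: 1/12 · (0.694219 − 0.915825) = -0.0184672.
After k=1: 30.8785.
Order-2 term: −1/720 · (0.00112238 − 0.00133777) = 2.99158e-07.

S_2 ≈ 30.8785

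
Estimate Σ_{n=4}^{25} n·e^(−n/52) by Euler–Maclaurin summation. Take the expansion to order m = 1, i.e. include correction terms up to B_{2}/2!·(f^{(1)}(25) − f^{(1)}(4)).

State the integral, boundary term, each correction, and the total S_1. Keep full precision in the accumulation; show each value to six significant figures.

S_1 ≈ 230.231

Integral: ∫_4^25 x·e^(−x/52) dx = 220.695.
Boundary: ½(f(4) + f(25)) = ½(3.70384 + 15.4577) = 9.58077.
Integral + boundary = 230.276.
k=1: B_{2}/(2)! × [f^{(1)}(25) − f^{(1)}(4)] = 1/12 × (0.321044 − 0.854733) = -0.0444741.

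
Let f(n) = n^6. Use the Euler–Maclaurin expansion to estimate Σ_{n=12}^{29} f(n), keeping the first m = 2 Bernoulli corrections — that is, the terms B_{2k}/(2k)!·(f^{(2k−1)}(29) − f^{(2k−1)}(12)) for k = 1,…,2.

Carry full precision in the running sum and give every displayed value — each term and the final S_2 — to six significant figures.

The integral term ∫_12^29 x^6 dx = 2.45915e+09.
Boundary: ½(f(12) + f(29)) = ½(2.98598e+06 + 5.94823e+08) = 2.98905e+08.
Running total after boundary: 2.75805e+09.
Correction k=1: B_{2}/2! · (f^{(1)}(29) − f^{(1)}(12)) = 1/12 · (1.23067e+08 − 1.49299e+06) = 1.01312e+07.
After k=1: 2.76819e+09.
Correction k=2: B_{4}/4! · (f^{(3)}(29) − f^{(3)}(12)) = −1/720 · (2.92668e+06 − 207360) = -3776.83.

S_2 ≈ 2.76818e+09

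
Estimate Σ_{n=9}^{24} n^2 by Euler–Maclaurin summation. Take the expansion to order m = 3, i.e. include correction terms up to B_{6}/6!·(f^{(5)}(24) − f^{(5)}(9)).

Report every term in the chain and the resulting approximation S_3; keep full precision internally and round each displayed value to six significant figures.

S_3 ≈ 4696.00

The integral term ∫_9^24 x^2 dx = 4365.00.
Boundary: ½(f(9) + f(24)) = ½(81.0000 + 576.000) = 328.500.
So far: 4693.50.
k=1: B_{2}/(2)! × [f^{(1)}(24) − f^{(1)}(9)] = 1/12 × (48.0000 − 18.0000) = 2.50000.
After k=1: 4696.00.
k=2: B_{4}/(4)! × [f^{(3)}(24) − f^{(3)}(9)] = −1/720 × (0.00000 − 0.00000) = 0.00000.
After k=2: 4696.00.
k=3: B_{6}/(6)! × [f^{(5)}(24) − f^{(5)}(9)] = 1/30240 × (0.00000 − 0.00000) = 0.00000.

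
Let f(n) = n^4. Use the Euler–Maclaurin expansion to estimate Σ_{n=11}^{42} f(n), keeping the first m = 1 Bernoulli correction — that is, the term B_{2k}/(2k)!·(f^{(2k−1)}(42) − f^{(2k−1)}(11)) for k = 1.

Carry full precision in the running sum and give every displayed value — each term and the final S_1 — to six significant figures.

S_1 ≈ 2.76935e+07

Integral: ∫_11^42 x^4 dx = 2.61060e+07.
½[f(11) + f(42)] = ½[14641.0 + 3.11170e+06] = 1.56317e+06.
Integral + boundary = 2.76692e+07.
k=1: B_{2}/(2)! × [f^{(1)}(42) − f^{(1)}(11)] = 1/12 × (296352 − 5324.00) = 24252.3.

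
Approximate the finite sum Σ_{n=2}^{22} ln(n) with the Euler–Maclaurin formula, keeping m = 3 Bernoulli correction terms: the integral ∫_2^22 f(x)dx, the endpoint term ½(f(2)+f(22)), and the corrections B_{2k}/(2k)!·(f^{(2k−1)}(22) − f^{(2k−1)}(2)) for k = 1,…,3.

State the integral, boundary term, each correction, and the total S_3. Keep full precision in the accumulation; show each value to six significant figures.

S_3 ≈ 48.4712

The integral term ∫_2^22 ln(x) dx = 46.6166.
Endpoint term: (f(2) + f(22))/2 = (0.693147 + 3.09104)/2 = 1.89209.
Running total after boundary: 48.5087.
Order-1 term: 1/12 · (0.0454545 − 0.500000) = -0.0378788.
After k=1: 48.4709.
Order-2 term: −1/720 · (0.000187829 − 0.250000) = 0.000346961.
After k=2: 48.4712.
Order-3 term: 1/30240 · (4.65691e-06 − 0.750000) = -2.48014e-05.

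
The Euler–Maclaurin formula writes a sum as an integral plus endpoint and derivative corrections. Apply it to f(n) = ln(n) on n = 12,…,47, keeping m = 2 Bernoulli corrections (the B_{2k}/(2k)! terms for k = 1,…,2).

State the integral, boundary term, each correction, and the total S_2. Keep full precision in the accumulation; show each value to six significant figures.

S_2 ≈ 119.300

Integral: ∫_12^47 ln(x) dx = 116.138.
½[f(12) + f(47)] = ½[2.48491 + 3.85015] = 3.16753.
So far: 119.306.
k=1: B_{2}/(2)! × [f^{(1)}(47) − f^{(1)}(12)] = 1/12 × (0.0212766 − 0.0833333) = -0.00517139.
Partial sum through k=1: 119.300.
k=2: B_{4}/(4)! × [f^{(3)}(47) − f^{(3)}(12)] = −1/720 × (1.92636e-05 − 0.00115741) = 1.58076e-06.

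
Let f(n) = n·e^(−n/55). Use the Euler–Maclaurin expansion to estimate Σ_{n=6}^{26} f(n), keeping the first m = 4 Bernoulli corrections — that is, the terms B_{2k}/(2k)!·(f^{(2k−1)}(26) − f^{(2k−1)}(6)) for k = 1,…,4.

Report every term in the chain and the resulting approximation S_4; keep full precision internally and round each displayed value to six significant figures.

S_4 ≈ 242.209

Integral: ∫_6^26 x·e^(−x/55) dx = 231.455.
½[f(6) + f(26)] = ½[5.37989 + 16.2058] = 10.7928.
Integral + boundary = 242.248.
Order-1 term: 1/12 · (0.328649 − 0.798833) = -0.0391820.
Running total after k=1: 242.209.
Order-2 term: −1/720 · (0.000520744 − 0.000856903) = 4.66888e-07.
Running total after k=2: 242.209.
Order-3 term: 1/30240 · (3.08378e-07 − 4.79249e-07) = -5.65051e-12.
Running total after k=3: 242.209.
Order-4 term: −1/1209600 · (1.46978e-10 − 2.23215e-10) = 6.30263e-17.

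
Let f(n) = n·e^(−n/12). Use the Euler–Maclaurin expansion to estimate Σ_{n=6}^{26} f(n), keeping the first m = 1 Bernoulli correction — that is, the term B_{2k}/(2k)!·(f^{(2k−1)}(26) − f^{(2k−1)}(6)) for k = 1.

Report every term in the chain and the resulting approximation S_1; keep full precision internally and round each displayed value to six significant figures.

S_1 ≈ 82.0442

∫_6^26 x·e^(−x/12) dx evaluates to 78.7718.
½[f(6) + f(26)] = ½[3.63918 + 2.97853] = 3.30886.
Running total after boundary: 82.0806.
k=1: B_{2}/(2)! × [f^{(1)}(26) − f^{(1)}(6)] = 1/12 × (-0.133652 − 0.303265) = -0.0364098.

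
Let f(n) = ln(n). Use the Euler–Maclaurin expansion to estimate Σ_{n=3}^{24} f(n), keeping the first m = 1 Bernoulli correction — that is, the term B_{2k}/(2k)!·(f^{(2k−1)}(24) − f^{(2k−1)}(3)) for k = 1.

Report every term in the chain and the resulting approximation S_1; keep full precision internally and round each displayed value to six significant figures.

The integral term ∫_3^24 ln(x) dx = 51.9775.
½[f(3) + f(24)] = ½[1.09861 + 3.17805] = 2.13833.
Running total after boundary: 54.1158.
k=1: B_{2}/(2)! × [f^{(1)}(24) − f^{(1)}(3)] = 1/12 × (0.0416667 − 0.333333) = -0.0243056.

S_1 ≈ 54.0915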